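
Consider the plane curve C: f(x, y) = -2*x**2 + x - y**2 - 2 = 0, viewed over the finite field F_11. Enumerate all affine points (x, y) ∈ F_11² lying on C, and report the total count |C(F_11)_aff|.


Affine F_11-points: {(0, 3), (0, 8), (2, 5), (2, 6), (3, 4), (3, 7), (4, 5), (4, 6), (6, 3), (6, 8)}; count = 10.

For each of the 121 pairs (x, y) ∈ F_11², evaluate f(x, y) mod 11. Record the zeros.
  x = 0: [0↦9, 1↦8, 2↦5, 3↦0, 4↦4, 5↦6, 6↦6, 7↦4, 8↦0, 9↦5, 10↦8]  zeros at y ∈ {3, 8}
  x = 1: [0↦8, 1↦7, 2↦4, 3↦10, 4↦3, 5↦5, 6↦5, 7↦3, 8↦10, 9↦4, 10↦7]  zeros at y ∈ ∅
  x = 2: [0↦3, 1↦2, 2↦10, 3↦5, 4↦9, 5↦0, 6↦0, 7↦9, 8↦5, 9↦10, 10↦2]  zeros at y ∈ {5, 6}
  x = 3: [0↦5, 1↦4, 2↦1, 3↦7, 4↦0, 5↦2, 6↦2, 7↦0, 8↦7, 9↦1, 10↦4]  zeros at y ∈ {4, 7}
  x = 4: [0↦3, 1↦2, 2↦10, 3↦5, 4↦9, 5↦0, 6↦0, 7↦9, 8↦5, 9↦10, 10↦2]  zeros at y ∈ {5, 6}
  x = 5: [0↦8, 1↦7, 2↦4, 3↦10, 4↦3, 5↦5, 6↦5, 7↦3, 8↦10, 9↦4, 10↦7]  zeros at y ∈ ∅
  x = 6: [0↦9, 1↦8, 2↦5, 3↦0, 4↦4, 5↦6, 6↦6, 7↦4, 8↦0, 9↦5, 10↦8]  zeros at y ∈ {3, 8}
  x = 7: [0↦6, 1↦5, 2↦2, 3↦8, 4↦1, 5↦3, 6↦3, 7↦1, 8↦8, 9↦2, 10↦5]  zeros at y ∈ ∅
  x = 8: [0↦10, 1↦9, 2↦6, 3↦1, 4↦5, 5↦7, 6↦7, 7↦5, 8↦1, 9↦6, 10↦9]  zeros at y ∈ ∅
  x = 9: [0↦10, 1↦9, 2↦6, 3↦1, 4↦5, 5↦7, 6↦7, 7↦5, 8↦1, 9↦6, 10↦9]  zeros at y ∈ ∅
  x = 10: [0↦6, 1↦5, 2↦2, 3↦8, 4↦1, 5↦3, 6↦3, 7↦1, 8↦8, 9↦2, 10↦5]  zeros at y ∈ ∅
Collecting zeros: affine points = {(0, 3), (0, 8), (2, 5), (2, 6), (3, 4), (3, 7), (4, 5), (4, 6), (6, 3), (6, 8)}.
Total count |C(F_11)_aff| = 10.


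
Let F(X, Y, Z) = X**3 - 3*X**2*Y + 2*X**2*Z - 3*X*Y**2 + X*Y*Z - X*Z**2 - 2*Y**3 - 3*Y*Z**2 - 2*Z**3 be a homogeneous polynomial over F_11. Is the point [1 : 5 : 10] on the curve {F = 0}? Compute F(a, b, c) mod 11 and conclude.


F(1,5,10) ≡ 3 (mod 11); P is NOT on the curve.

Evaluate F(1, 5, 10) term-by-term (mod 11).
  X**3 ↦ 1·1·1·1 = 1
  -3*X**2*Y ↦ -3·1·5·1 = -15
  2*X**2*Z ↦ 2·1·1·10 = 20
  -3*X*Y**2 ↦ -3·1·25·1 = -75
  X*Y*Z ↦ 1·1·5·10 = 50
  -X*Z**2 ↦ -1·1·1·100 = -100
  -2*Y**3 ↦ -2·1·125·1 = -250
  -3*Y*Z**2 ↦ -3·1·5·100 = -1500
  -2*Z**3 ↦ -2·1·1·1000 = -2000
Sum: F(1, 5, 10) = (1) + (-15) + (20) + (-75) + (50) + (-100) + (-250) + (-1500) + (-2000) = -3869.
Reducing mod 11: -3869 ≡ 3 (mod 11).
Since F(a, b, c) ≡ 3 ≠ 0 (mod 11), P does NOT lie on the curve.


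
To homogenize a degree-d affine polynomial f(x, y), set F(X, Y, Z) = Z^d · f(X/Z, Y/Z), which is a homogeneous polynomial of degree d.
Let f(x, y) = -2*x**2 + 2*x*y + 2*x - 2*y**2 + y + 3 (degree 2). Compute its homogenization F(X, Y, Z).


F(X, Y, Z) = -2*X**2 + 2*X*Y + 2*X*Z - 2*Y**2 + Y*Z + 3*Z**2

deg(f) = 2.
Substitute x = X/Z, y = Y/Z into f, then multiply by Z^2.
  monomial -2·x^2·y^0 ↦ -2·X^2·Y^0·Z^0.
  monomial 2·x^1·y^1 ↦ 2·X^1·Y^1·Z^0.
  monomial 2·x^1·y^0 ↦ 2·X^1·Y^0·Z^1.
  monomial -2·x^0·y^2 ↦ -2·X^0·Y^2·Z^0.
  monomial 1·x^0·y^1 ↦ 1·X^0·Y^1·Z^1.
  monomial 3·x^0·y^0 ↦ 3·X^0·Y^0·Z^2.
Collecting: F(X, Y, Z) = -2*X**2 + 2*X*Y + 2*X*Z - 2*Y**2 + Y*Z + 3*Z**2.


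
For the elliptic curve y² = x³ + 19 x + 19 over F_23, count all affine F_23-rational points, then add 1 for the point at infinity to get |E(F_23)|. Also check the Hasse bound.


Affine points = {(1, 4), (1, 19), (5, 3), (5, 20), (6, 2), (6, 21), (7, 9), (7, 14), (8, 4), (8, 19), (10, 6), (10, 17), (11, 8), (11, 15), (13, 5), (13, 18), (14, 4), (14, 19), (16, 7), (16, 16), (18, 11), (18, 12), (20, 2), (20, 21)}; affine count = 24; |E(F_23)| = 25.

Discriminant check: Δ ∝ 4a³ + 27b² = 4·19³ + 27·19² = 4·6859 + 27·361 ≡ 15 (mod 23). Nonzero ⇒ E is nonsingular.
For each x ∈ F_23, compute rhs = x³ + 19·x + 19 mod 23, then count y ∈ F_23 with y² ≡ rhs.
  x = 0: rhs = 19, matching y values: none (0 points).
  x = 1: rhs = 16, matching y values: 4, 19 (2 points).
  x = 2: rhs = 19, matching y values: none (0 points).
  x = 3: rhs = 11, matching y values: none (0 points).
  x = 4: rhs = 21, matching y values: none (0 points).
  x = 5: rhs = 9, matching y values: 3, 20 (2 points).
  x = 6: rhs = 4, matching y values: 2, 21 (2 points).
  x = 7: rhs = 12, matching y values: 9, 14 (2 points).
  x = 8: rhs = 16, matching y values: 4, 19 (2 points).
  x = 9: rhs = 22, matching y values: none (0 points).
  x = 10: rhs = 13, matching y values: 6, 17 (2 points).
  x = 11: rhs = 18, matching y values: 8, 15 (2 points).
  x = 12: rhs = 20, matching y values: none (0 points).
  x = 13: rhs = 2, matching y values: 5, 18 (2 points).
  x = 14: rhs = 16, matching y values: 4, 19 (2 points).
  x = 15: rhs = 22, matching y values: none (0 points).
  x = 16: rhs = 3, matching y values: 7, 16 (2 points).
  x = 17: rhs = 11, matching y values: none (0 points).
  x = 18: rhs = 6, matching y values: 11, 12 (2 points).
  x = 19: rhs = 17, matching y values: none (0 points).
  x = 20: rhs = 4, matching y values: 2, 21 (2 points).
  x = 21: rhs = 19, matching y values: none (0 points).
  x = 22: rhs = 22, matching y values: none (0 points).
Total affine count: 24.
Full point count |E(F_23)| = 24 + 1 = 25.
Hasse bound: |25 − (23+1)| = |1| = 1 ≤ 2√23 ≈ 9.5917 ✓.


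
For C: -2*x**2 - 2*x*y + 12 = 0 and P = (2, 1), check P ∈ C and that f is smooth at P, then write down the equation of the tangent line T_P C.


Tangent line at P: -10*x - 4*y + 24 = 0.

Step 1: f(2, 1) = 0, so P lies on C.
Step 2: partial derivatives
  f_x(x, y) = -4*x - 2*y, f_y(x, y) = -2*x.
  f_x(P) = -10, f_y(P) = -4 (gradient nonzero, so P is smooth).
Step 3: tangent line at P: -10·(x − 2) + -4·(y − 1) = 0.
Expanding: -10*x - 4*y + 24 = 0.


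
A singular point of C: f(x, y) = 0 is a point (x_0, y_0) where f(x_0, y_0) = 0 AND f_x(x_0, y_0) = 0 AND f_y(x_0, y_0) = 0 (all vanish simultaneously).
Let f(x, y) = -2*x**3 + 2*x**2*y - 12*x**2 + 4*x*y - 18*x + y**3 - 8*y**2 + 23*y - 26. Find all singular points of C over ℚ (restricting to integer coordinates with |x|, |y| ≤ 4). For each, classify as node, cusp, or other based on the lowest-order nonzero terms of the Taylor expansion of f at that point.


Singular points: {(-1, 3)}; classification: cusp.

Compute partial derivatives:
  f_x = -6*x**2 + 4*x*y - 24*x + 4*y - 18.
  f_y = 2*x**2 + 4*x + 3*y**2 - 16*y + 23.
Scan x_0 ∈ {−4, ..., 4}. For each x_0, f_y(x_0, y) is a polynomial in y; find its integer roots y ∈ {−4, ..., 4}, then test f_x and f at those candidates.
  x = -4: f_y(-4, y) = 3*y**2 - 16*y + 39; no integer root y with |y| ≤ 4.
  x = -3: f_y(-3, y) = 3*y**2 - 16*y + 29; no integer root y with |y| ≤ 4.
  x = -2: f_y(-2, y) = 3*y**2 - 16*y + 23; no integer root y with |y| ≤ 4.
  x = -1: f_y(-1, y) = 3*y**2 - 16*y + 21; vanishes at y ∈ {3}. (-1, 3): f_x = 0, f = 0 — SINGULAR.
  x = 0: f_y(0, y) = 3*y**2 - 16*y + 23; no integer root y with |y| ≤ 4.
  x = 1: f_y(1, y) = 3*y**2 - 16*y + 29; no integer root y with |y| ≤ 4.
  x = 2: f_y(2, y) = 3*y**2 - 16*y + 39; no integer root y with |y| ≤ 4.
  x = 3: f_y(3, y) = 3*y**2 - 16*y + 53; no integer root y with |y| ≤ 4.
  x = 4: f_y(4, y) = 3*y**2 - 16*y + 71; no integer root y with |y| ≤ 4.
Only singular point on the grid: (-1, 3).
Classify: substitute x = -1 + u, y = 3 + v and expand: f = -2*u**3 + 2*u**2*v + v**3 + v**2.
No constant or linear terms (consistent with a singular point). Quadratic part: v**2. Cubic part: -2*u**3 + 2*u**2*v + v**3.
The quadratic part v**2 is a perfect square, so there is a single (double) tangent line v = 0, i.e. y = 3. Restricting the cubic part to that line (v = 0) leaves -2*u**3 ≠ 0, so f is not divisible by v and the branch is v² ≈ 2*u**3 to lowest order — this is a cusp.
Classification: cusp.


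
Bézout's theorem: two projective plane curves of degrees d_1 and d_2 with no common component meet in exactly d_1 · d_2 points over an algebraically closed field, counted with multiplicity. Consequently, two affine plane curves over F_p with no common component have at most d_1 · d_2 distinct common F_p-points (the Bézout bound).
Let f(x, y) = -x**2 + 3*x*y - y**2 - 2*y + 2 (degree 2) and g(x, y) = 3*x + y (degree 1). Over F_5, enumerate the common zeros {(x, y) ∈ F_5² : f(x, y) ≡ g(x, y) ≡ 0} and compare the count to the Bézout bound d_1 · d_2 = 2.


Common zeros: ∅; count = 0; Bézout bound = 2.

deg(f) = 2, deg(g) = 1, so Bézout bound = 2.
Scan x ∈ F_5. For each x, list the y ∈ F_5 with f(x, y) ≡ 0 and those with g(x, y) ≡ 0 (mod 5); the common zeros in that column are the intersection.
  x = 0: f ≡ 0 at y ∈ ∅; g ≡ 0 at y ∈ {0}; common: ∅.
  x = 1: f ≡ 0 at y ∈ {3}; g ≡ 0 at y ∈ {2}; common: ∅.
  x = 2: f ≡ 0 at y ∈ ∅; g ≡ 0 at y ∈ {4}; common: ∅.
  x = 3: f ≡ 0 at y ∈ {3, 4}; g ≡ 0 at y ∈ {1}; common: ∅.
  x = 4: f ≡ 0 at y ∈ {1, 4}; g ≡ 0 at y ∈ {3}; common: ∅.
Collecting: common zeros = ∅, so the count is 0.
Comparison with the Bézout bound: 0 ≤ 2 = deg(f)·deg(g), as expected for curves with no common component (the affine F_5-count falls short of the bound because intersections may lie at infinity, over extension fields, or carry multiplicity).


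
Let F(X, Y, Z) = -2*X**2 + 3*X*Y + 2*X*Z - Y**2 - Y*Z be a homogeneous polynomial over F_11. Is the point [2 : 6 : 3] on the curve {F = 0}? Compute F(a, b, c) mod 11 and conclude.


F(2,6,3) ≡ 8 (mod 11); P is NOT on the curve.

Evaluate F(2, 6, 3) term-by-term (mod 11).
  -2*X**2 ↦ -2·4·1·1 = -8
  3*X*Y ↦ 3·2·6·1 = 36
  2*X*Z ↦ 2·2·1·3 = 12
  -Y**2 ↦ -1·1·36·1 = -36
  -Y*Z ↦ -1·1·6·3 = -18
Sum: F(2, 6, 3) = (-8) + (36) + (12) + (-36) + (-18) = -14.
Reducing mod 11: -14 ≡ 8 (mod 11).
Since F(a, b, c) ≡ 8 ≠ 0 (mod 11), P does NOT lie on the curve.


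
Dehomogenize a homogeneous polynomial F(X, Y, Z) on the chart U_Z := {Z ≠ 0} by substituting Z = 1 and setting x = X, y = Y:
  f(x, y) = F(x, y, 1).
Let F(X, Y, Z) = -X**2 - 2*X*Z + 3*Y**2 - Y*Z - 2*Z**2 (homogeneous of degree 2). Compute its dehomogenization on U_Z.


f(x, y) = -x**2 - 2*x + 3*y**2 - y - 2

On U_Z we set Z = 1. Each monomial c·X^i·Y^j·Z^k in F becomes c·x^i·y^j·1^k = c·x^i·y^j.
Substituting Z = 1: F(X, Y, 1) = -x**2 - 2*x + 3*y**2 - y - 2.
Note: deg(f) ≤ deg(F) = 2; strict inequality happens when F is divisible by Z (lost terms).


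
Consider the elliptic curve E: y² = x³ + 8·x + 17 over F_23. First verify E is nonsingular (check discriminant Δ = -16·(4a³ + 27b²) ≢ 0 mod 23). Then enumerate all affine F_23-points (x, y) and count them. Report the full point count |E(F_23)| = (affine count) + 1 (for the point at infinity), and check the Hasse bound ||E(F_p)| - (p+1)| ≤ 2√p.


Affine points = {(1, 7), (1, 16), (2, 8), (2, 15), (7, 5), (7, 18), (8, 8), (8, 15), (9, 6), (9, 17), (10, 4), (10, 19), (12, 1), (12, 22), (13, 8), (13, 15), (15, 4), (15, 19), (16, 3), (16, 20), (17, 11), (17, 12), (18, 6), (18, 17), (19, 6), (19, 17), (20, 9), (20, 14), (21, 4), (21, 19), (22, 10), (22, 13)}; affine count = 32; |E(F_23)| = 33.

Discriminant check: Δ ∝ 4a³ + 27b² = 4·8³ + 27·17² = 4·512 + 27·289 ≡ 7 (mod 23). Nonzero ⇒ E is nonsingular.
For each x ∈ F_23, compute rhs = x³ + 8·x + 17 mod 23, then count y ∈ F_23 with y² ≡ rhs.
  x = 0: rhs = 17, matching y values: none (0 points).
  x = 1: rhs = 3, matching y values: 7, 16 (2 points).
  x = 2: rhs = 18, matching y values: 8, 15 (2 points).
  x = 3: rhs = 22, matching y values: none (0 points).
  x = 4: rhs = 21, matching y values: none (0 points).
  x = 5: rhs = 21, matching y values: none (0 points).
  x = 6: rhs = 5, matching y values: none (0 points).
  x = 7: rhs = 2, matching y values: 5, 18 (2 points).
  x = 8: rhs = 18, matching y values: 8, 15 (2 points).
  x = 9: rhs = 13, matching y values: 6, 17 (2 points).
  x = 10: rhs = 16, matching y values: 4, 19 (2 points).
  x = 11: rhs = 10, matching y values: none (0 points).
  x = 12: rhs = 1, matching y values: 1, 22 (2 points).
  x = 13: rhs = 18, matching y values: 8, 15 (2 points).
  x = 14: rhs = 21, matching y values: none (0 points).
  x = 15: rhs = 16, matching y values: 4, 19 (2 points).
  x = 16: rhs = 9, matching y values: 3, 20 (2 points).
  x = 17: rhs = 6, matching y values: 11, 12 (2 points).
  x = 18: rhs = 13, matching y values: 6, 17 (2 points).
  x = 19: rhs = 13, matching y values: 6, 17 (2 points).
  x = 20: rhs = 12, matching y values: 9, 14 (2 points).
  x = 21: rhs = 16, matching y values: 4, 19 (2 points).
  x = 22: rhs = 8, matching y values: 10, 13 (2 points).
Total affine count: 32.
Full point count |E(F_23)| = 32 + 1 = 33.
Hasse bound: |33 − (23+1)| = |9| = 9 ≤ 2√23 ≈ 9.5917 ✓.


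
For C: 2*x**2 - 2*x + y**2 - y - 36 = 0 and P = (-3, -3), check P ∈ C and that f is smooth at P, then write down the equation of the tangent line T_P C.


Tangent line at P: -14*x - 7*y - 63 = 0.

Step 1: f(-3, -3) = 0, so P lies on C.
Step 2: partial derivatives
  f_x(x, y) = 4*x - 2, f_y(x, y) = 2*y - 1.
  f_x(P) = -14, f_y(P) = -7 (gradient nonzero, so P is smooth).
Step 3: tangent line at P: -14·(x − -3) + -7·(y − -3) = 0.
Expanding: -14*x - 7*y - 63 = 0.


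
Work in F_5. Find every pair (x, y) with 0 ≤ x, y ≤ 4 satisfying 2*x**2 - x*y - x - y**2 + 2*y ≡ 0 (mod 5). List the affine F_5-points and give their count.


Affine F_5-points: {(0, 0), (0, 2), (1, 3), (2, 1), (2, 4), (3, 0), (3, 4), (4, 1), (4, 2)}; count = 9.

For each of the 25 pairs (x, y) ∈ F_5², evaluate f(x, y) mod 5. Record the zeros.
  x = 0: [0↦0, 1↦1, 2↦0, 3↦2, 4↦2]  zeros at y ∈ {0, 2}
  x = 1: [0↦1, 1↦1, 2↦4, 3↦0, 4↦4]  zeros at y ∈ {3}
  x = 2: [0↦1, 1↦0, 2↦2, 3↦2, 4↦0]  zeros at y ∈ {1, 4}
  x = 3: [0↦0, 1↦3, 2↦4, 3↦3, 4↦0]  zeros at y ∈ {0, 4}
  x = 4: [0↦3, 1↦0, 2↦0, 3↦3, 4↦4]  zeros at y ∈ {1, 2}
Collecting zeros: affine points = {(0, 0), (0, 2), (1, 3), (2, 1), (2, 4), (3, 0), (3, 4), (4, 1), (4, 2)}.
Total count |C(F_5)_aff| = 9.


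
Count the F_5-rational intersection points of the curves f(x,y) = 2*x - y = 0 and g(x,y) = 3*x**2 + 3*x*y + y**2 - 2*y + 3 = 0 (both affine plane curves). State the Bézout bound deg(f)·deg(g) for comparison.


Common zeros: {(4, 3)}; count = 1; Bézout bound = 2.

deg(f) = 1, deg(g) = 2, so Bézout bound = 2.
Scan x ∈ F_5. For each x, list the y ∈ F_5 with f(x, y) ≡ 0 and those with g(x, y) ≡ 0 (mod 5); the common zeros in that column are the intersection.
  x = 0: f ≡ 0 at y ∈ {0}; g ≡ 0 at y ∈ ∅; common: ∅.
  x = 1: f ≡ 0 at y ∈ {2}; g ≡ 0 at y ∈ ∅; common: ∅.
  x = 2: f ≡ 0 at y ∈ {4}; g ≡ 0 at y ∈ {0, 1}; common: ∅.
  x = 3: f ≡ 0 at y ∈ {1}; g ≡ 0 at y ∈ {0, 3}; common: ∅.
  x = 4: f ≡ 0 at y ∈ {3}; g ≡ 0 at y ∈ {2, 3}; common: {3}.
Collecting: common zeros = {(4, 3)}, so the count is 1.
Comparison with the Bézout bound: 1 ≤ 2 = deg(f)·deg(g), as expected for curves with no common component (the affine F_5-count falls short of the bound because intersections may lie at infinity, over extension fields, or carry multiplicity).


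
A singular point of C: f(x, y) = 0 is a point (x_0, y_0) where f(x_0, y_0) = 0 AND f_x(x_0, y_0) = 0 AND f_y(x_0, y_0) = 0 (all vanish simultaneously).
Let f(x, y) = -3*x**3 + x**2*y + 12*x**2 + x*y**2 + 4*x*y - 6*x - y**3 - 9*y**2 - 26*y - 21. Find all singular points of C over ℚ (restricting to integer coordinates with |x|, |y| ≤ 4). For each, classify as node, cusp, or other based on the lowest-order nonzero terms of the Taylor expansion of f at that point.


Singular points: {(1, -3)}; classification: cusp.

Compute partial derivatives:
  f_x = -9*x**2 + 2*x*y + 24*x + y**2 + 4*y - 6.
  f_y = x**2 + 2*x*y + 4*x - 3*y**2 - 18*y - 26.
Scan x_0 ∈ {−4, ..., 4}. For each x_0, f_y(x_0, y) is a polynomial in y; find its integer roots y ∈ {−4, ..., 4}, then test f_x and f at those candidates.
  x = -4: f_y(-4, y) = -3*y**2 - 26*y - 26; no integer root y with |y| ≤ 4.
  x = -3: f_y(-3, y) = -3*y**2 - 24*y - 29; no integer root y with |y| ≤ 4.
  x = -2: f_y(-2, y) = -3*y**2 - 22*y - 30; no integer root y with |y| ≤ 4.
  x = -1: f_y(-1, y) = -3*y**2 - 20*y - 29; no integer root y with |y| ≤ 4.
  x = 0: f_y(0, y) = -3*y**2 - 18*y - 26; no integer root y with |y| ≤ 4.
  x = 1: f_y(1, y) = -3*y**2 - 16*y - 21; vanishes at y ∈ {-3}. (1, -3): f_x = 0, f = 0 — SINGULAR.
  x = 2: f_y(2, y) = -3*y**2 - 14*y - 14; no integer root y with |y| ≤ 4.
  x = 3: f_y(3, y) = -3*y**2 - 12*y - 5; no integer root y with |y| ≤ 4.
  x = 4: f_y(4, y) = -3*y**2 - 10*y + 6; no integer root y with |y| ≤ 4.
Only singular point on the grid: (1, -3).
Classify: substitute x = 1 + u, y = -3 + v and expand: f = -3*u**3 + u**2*v + u*v**2 - v**3 + v**2.
No constant or linear terms (consistent with a singular point). Quadratic part: v**2. Cubic part: -3*u**3 + u**2*v + u*v**2 - v**3.
The quadratic part v**2 is a perfect square, so there is a single (double) tangent line v = 0, i.e. y = -3. Restricting the cubic part to that line (v = 0) leaves -3*u**3 ≠ 0, so f is not divisible by v and the branch is v² ≈ 3*u**3 to lowest order — this is a cusp.
Classification: cusp.


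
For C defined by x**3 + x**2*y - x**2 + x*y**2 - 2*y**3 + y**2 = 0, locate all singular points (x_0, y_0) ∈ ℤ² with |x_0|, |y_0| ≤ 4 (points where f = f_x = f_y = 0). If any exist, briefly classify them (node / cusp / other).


Singular points: {(0, 0)}; classification: node.

Compute partial derivatives:
  f_x = 3*x**2 + 2*x*y - 2*x + y**2.
  f_y = x**2 + 2*x*y - 6*y**2 + 2*y.
Scan x_0 ∈ {−4, ..., 4}. For each x_0, f_y(x_0, y) is a polynomial in y; find its integer roots y ∈ {−4, ..., 4}, then test f_x and f at those candidates.
  x = -4: f_y(-4, y) = -6*y**2 - 6*y + 16; no integer root y with |y| ≤ 4.
  x = -3: f_y(-3, y) = -6*y**2 - 4*y + 9; no integer root y with |y| ≤ 4.
  x = -2: f_y(-2, y) = -6*y**2 - 2*y + 4; vanishes at y ∈ {-1}. (-2, -1): f_x = 21 ≠ 0.
  x = -1: f_y(-1, y) = 1 - 6*y**2; no integer root y with |y| ≤ 4.
  x = 0: f_y(0, y) = -6*y**2 + 2*y; vanishes at y ∈ {0}. (0, 0): f_x = 0, f = 0 — SINGULAR.
  x = 1: f_y(1, y) = -6*y**2 + 4*y + 1; no integer root y with |y| ≤ 4.
  x = 2: f_y(2, y) = -6*y**2 + 6*y + 4; no integer root y with |y| ≤ 4.
  x = 3: f_y(3, y) = -6*y**2 + 8*y + 9; no integer root y with |y| ≤ 4.
  x = 4: f_y(4, y) = -6*y**2 + 10*y + 16; vanishes at y ∈ {-1}. (4, -1): f_x = 33 ≠ 0.
Only singular point on the grid: (0, 0).
Classify: substitute x = 0 + u, y = 0 + v and expand: f = u**3 + u**2*v - u**2 + u*v**2 - 2*v**3 + v**2.
No constant or linear terms (consistent with a singular point). Quadratic part: -u**2 + v**2. Cubic part: u**3 + u**2*v + u*v**2 - 2*v**3.
The quadratic part v**2 - u**2 = (v − u)(v + u) splits into two distinct linear factors, so there are two distinct tangent lines y − 0 = ±(x − 0) — this is a node (ordinary double point).
Classification: node.


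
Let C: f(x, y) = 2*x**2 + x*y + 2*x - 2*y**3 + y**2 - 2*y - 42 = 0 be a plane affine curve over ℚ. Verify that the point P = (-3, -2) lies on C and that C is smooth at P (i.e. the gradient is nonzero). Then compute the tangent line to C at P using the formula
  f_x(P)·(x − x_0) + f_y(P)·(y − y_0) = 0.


Tangent line at P: -12*x - 33*y - 102 = 0.

Step 1: f(-3, -2) = 0, so P lies on C.
Step 2: partial derivatives
  f_x(x, y) = 4*x + y + 2, f_y(x, y) = x - 6*y**2 + 2*y - 2.
  f_x(P) = -12, f_y(P) = -33 (gradient nonzero, so P is smooth).
Step 3: tangent line at P: -12·(x − -3) + -33·(y − -2) = 0.
Expanding: -12*x - 33*y - 102 = 0.


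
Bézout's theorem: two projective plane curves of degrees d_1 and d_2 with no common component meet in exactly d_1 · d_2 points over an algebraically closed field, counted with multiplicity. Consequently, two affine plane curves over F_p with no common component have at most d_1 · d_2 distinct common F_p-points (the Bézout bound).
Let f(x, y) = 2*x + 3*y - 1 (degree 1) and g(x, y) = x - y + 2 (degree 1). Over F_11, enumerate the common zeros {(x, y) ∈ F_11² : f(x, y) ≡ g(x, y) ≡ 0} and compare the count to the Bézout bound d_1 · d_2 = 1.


Common zeros: {(10, 1)}; count = 1; Bézout bound = 1.

deg(f) = 1, deg(g) = 1, so Bézout bound = 1.
Scan x ∈ F_11. For each x, list the y ∈ F_11 with f(x, y) ≡ 0 and those with g(x, y) ≡ 0 (mod 11); the common zeros in that column are the intersection.
  x = 0: f ≡ 0 at y ∈ {4}; g ≡ 0 at y ∈ {2}; common: ∅.
  x = 1: f ≡ 0 at y ∈ {7}; g ≡ 0 at y ∈ {3}; common: ∅.
  x = 2: f ≡ 0 at y ∈ {10}; g ≡ 0 at y ∈ {4}; common: ∅.
  x = 3: f ≡ 0 at y ∈ {2}; g ≡ 0 at y ∈ {5}; common: ∅.
  x = 4: f ≡ 0 at y ∈ {5}; g ≡ 0 at y ∈ {6}; common: ∅.
  x = 5: f ≡ 0 at y ∈ {8}; g ≡ 0 at y ∈ {7}; common: ∅.
  x = 6: f ≡ 0 at y ∈ {0}; g ≡ 0 at y ∈ {8}; common: ∅.
  x = 7: f ≡ 0 at y ∈ {3}; g ≡ 0 at y ∈ {9}; common: ∅.
  x = 8: f ≡ 0 at y ∈ {6}; g ≡ 0 at y ∈ {10}; common: ∅.
  x = 9: f ≡ 0 at y ∈ {9}; g ≡ 0 at y ∈ {0}; common: ∅.
  x = 10: f ≡ 0 at y ∈ {1}; g ≡ 0 at y ∈ {1}; common: {1}.
Collecting: common zeros = {(10, 1)}, so the count is 1.
Comparison with the Bézout bound: 1 ≤ 1 = deg(f)·deg(g), as expected for curves with no common component (the bound is attained).


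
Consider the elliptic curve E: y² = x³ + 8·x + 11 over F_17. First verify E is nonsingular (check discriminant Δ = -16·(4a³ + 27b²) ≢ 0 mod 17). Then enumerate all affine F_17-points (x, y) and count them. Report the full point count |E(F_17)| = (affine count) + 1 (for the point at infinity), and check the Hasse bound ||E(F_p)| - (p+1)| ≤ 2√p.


Affine points = {(2, 1), (2, 16), (7, 6), (7, 11), (8, 3), (8, 14), (9, 8), (9, 9), (11, 6), (11, 11), (12, 4), (12, 13), (13, 0), (15, 2), (15, 15), (16, 6), (16, 11)}; affine count = 17; |E(F_17)| = 18.

Discriminant check: Δ ∝ 4a³ + 27b² = 4·8³ + 27·11² = 4·512 + 27·121 ≡ 11 (mod 17). Nonzero ⇒ E is nonsingular.
For each x ∈ F_17, compute rhs = x³ + 8·x + 11 mod 17, then count y ∈ F_17 with y² ≡ rhs.
  x = 0: rhs = 11, matching y values: none (0 points).
  x = 1: rhs = 3, matching y values: none (0 points).
  x = 2: rhs = 1, matching y values: 1, 16 (2 points).
  x = 3: rhs = 11, matching y values: none (0 points).
  x = 4: rhs = 5, matching y values: none (0 points).
  x = 5: rhs = 6, matching y values: none (0 points).
  x = 6: rhs = 3, matching y values: none (0 points).
  x = 7: rhs = 2, matching y values: 6, 11 (2 points).
  x = 8: rhs = 9, matching y values: 3, 14 (2 points).
  x = 9: rhs = 13, matching y values: 8, 9 (2 points).
  x = 10: rhs = 3, matching y values: none (0 points).
  x = 11: rhs = 2, matching y values: 6, 11 (2 points).
  x = 12: rhs = 16, matching y values: 4, 13 (2 points).
  x = 13: rhs = 0, matching y values: 0 (1 points).
  x = 14: rhs = 11, matching y values: none (0 points).
  x = 15: rhs = 4, matching y values: 2, 15 (2 points).
  x = 16: rhs = 2, matching y values: 6, 11 (2 points).
Total affine count: 17.
Full point count |E(F_17)| = 17 + 1 = 18.
Hasse bound: |18 − (17+1)| = |0| = 0 ≤ 2√17 ≈ 8.2462 ✓.


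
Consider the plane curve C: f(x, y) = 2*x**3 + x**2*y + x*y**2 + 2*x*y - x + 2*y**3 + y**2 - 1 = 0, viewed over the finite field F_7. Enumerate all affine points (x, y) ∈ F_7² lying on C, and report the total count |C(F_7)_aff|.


Affine F_7-points: {(1, 0), (1, 1), (1, 5), (2, 5), (3, 2), (4, 1), (4, 3), (4, 4), (5, 1), (5, 5), (6, 3)}; count = 11.

For each of the 49 pairs (x, y) ∈ F_7², evaluate f(x, y) mod 7. Record the zeros.
  x = 0: [0↦6, 1↦2, 2↦5, 3↦6, 4↦3, 5↦1, 6↦5]  zeros at y ∈ ∅
  x = 1: [0↦0, 1↦0, 2↦2, 3↦4, 4↦4, 5↦0, 6↦4]  zeros at y ∈ {0, 1, 5}
  x = 2: [0↦6, 1↦5, 2↦1, 3↦6, 4↦4, 5↦0, 6↦6]  zeros at y ∈ {5}
  x = 3: [0↦1, 1↦1, 2↦0, 3↦3, 4↦1, 5↦6, 6↦2]  zeros at y ∈ {2}
  x = 4: [0↦4, 1↦0, 2↦4, 3↦0, 4↦0, 5↦2, 6↦4]  zeros at y ∈ {1, 3, 4}
  x = 5: [0↦6, 1↦0, 2↦4, 3↦2, 4↦6, 5↦0, 6↦3]  zeros at y ∈ {1, 5}
  x = 6: [0↦5, 1↦6, 2↦5, 3↦0, 4↦3, 5↦5, 6↦4]  zeros at y ∈ {3}
Collecting zeros: affine points = {(1, 0), (1, 1), (1, 5), (2, 5), (3, 2), (4, 1), (4, 3), (4, 4), (5, 1), (5, 5), (6, 3)}.
Total count |C(F_7)_aff| = 11.


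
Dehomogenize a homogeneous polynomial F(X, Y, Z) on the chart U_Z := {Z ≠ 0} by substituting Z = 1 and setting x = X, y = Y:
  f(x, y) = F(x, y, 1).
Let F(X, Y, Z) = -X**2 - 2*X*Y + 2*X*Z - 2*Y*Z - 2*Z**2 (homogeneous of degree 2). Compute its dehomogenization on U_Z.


f(x, y) = -x**2 - 2*x*y + 2*x - 2*y - 2

On U_Z we set Z = 1. Each monomial c·X^i·Y^j·Z^k in F becomes c·x^i·y^j·1^k = c·x^i·y^j.
Substituting Z = 1: F(X, Y, 1) = -x**2 - 2*x*y + 2*x - 2*y - 2.
Note: deg(f) ≤ deg(F) = 2; strict inequality happens when F is divisible by Z (lost terms).


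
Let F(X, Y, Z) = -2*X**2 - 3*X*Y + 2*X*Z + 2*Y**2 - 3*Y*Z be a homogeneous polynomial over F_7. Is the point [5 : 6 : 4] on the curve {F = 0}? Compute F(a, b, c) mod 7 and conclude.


F(5,6,4) ≡ 5 (mod 7); P is NOT on the curve.

Evaluate F(5, 6, 4) term-by-term (mod 7).
  -2*X**2 ↦ -2·25·1·1 = -50
  -3*X*Y ↦ -3·5·6·1 = -90
  2*X*Z ↦ 2·5·1·4 = 40
  2*Y**2 ↦ 2·1·36·1 = 72
  -3*Y*Z ↦ -3·1·6·4 = -72
Sum: F(5, 6, 4) = (-50) + (-90) + (40) + (72) + (-72) = -100.
Reducing mod 7: -100 ≡ 5 (mod 7).
Since F(a, b, c) ≡ 5 ≠ 0 (mod 7), P does NOT lie on the curve.


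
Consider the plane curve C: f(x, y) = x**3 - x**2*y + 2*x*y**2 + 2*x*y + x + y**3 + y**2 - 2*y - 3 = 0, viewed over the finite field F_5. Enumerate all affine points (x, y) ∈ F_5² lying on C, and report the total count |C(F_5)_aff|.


Affine F_5-points: {(0, 2), (1, 3), (3, 1), (4, 0), (4, 1)}; count = 5.

For each of the 25 pairs (x, y) ∈ F_5², evaluate f(x, y) mod 5. Record the zeros.
  x = 0: [0↦2, 1↦2, 2↦0, 3↦2, 4↦4]  zeros at y ∈ {2}
  x = 1: [0↦4, 1↦2, 2↦2, 3↦0, 4↦2]  zeros at y ∈ {3}
  x = 2: [0↦2, 1↦1, 2↦1, 3↦3, 4↦3]  zeros at y ∈ ∅
  x = 3: [0↦2, 1↦0, 2↦3, 3↦2, 4↦3]  zeros at y ∈ {1}
  x = 4: [0↦0, 1↦0, 2↦4, 3↦3, 4↦3]  zeros at y ∈ {0, 1}
Collecting zeros: affine points = {(0, 2), (1, 3), (3, 1), (4, 0), (4, 1)}.
Total count |C(F_5)_aff| = 5.


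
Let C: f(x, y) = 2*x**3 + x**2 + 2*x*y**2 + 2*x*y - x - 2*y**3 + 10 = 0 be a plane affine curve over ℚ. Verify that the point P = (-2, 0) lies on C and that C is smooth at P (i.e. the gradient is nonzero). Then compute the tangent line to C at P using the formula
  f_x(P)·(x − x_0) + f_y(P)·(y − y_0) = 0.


Tangent line at P: 19*x - 4*y + 38 = 0.

Step 1: f(-2, 0) = 0, so P lies on C.
Step 2: partial derivatives
  f_x(x, y) = 6*x**2 + 2*x + 2*y**2 + 2*y - 1, f_y(x, y) = 4*x*y + 2*x - 6*y**2.
  f_x(P) = 19, f_y(P) = -4 (gradient nonzero, so P is smooth).
Step 3: tangent line at P: 19·(x − -2) + -4·(y − 0) = 0.
Expanding: 19*x - 4*y + 38 = 0.


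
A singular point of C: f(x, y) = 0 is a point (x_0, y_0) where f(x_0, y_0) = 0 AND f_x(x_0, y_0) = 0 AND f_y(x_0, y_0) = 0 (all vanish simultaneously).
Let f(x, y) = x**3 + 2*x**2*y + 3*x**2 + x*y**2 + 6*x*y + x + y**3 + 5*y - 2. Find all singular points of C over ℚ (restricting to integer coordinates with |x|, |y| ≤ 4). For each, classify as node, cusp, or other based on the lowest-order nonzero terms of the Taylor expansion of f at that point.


Singular points: {(-2, 1)}; classification: node.

Compute partial derivatives:
  f_x = 3*x**2 + 4*x*y + 6*x + y**2 + 6*y + 1.
  f_y = 2*x**2 + 2*x*y + 6*x + 3*y**2 + 5.
Scan x_0 ∈ {−4, ..., 4}. For each x_0, f_y(x_0, y) is a polynomial in y; find its integer roots y ∈ {−4, ..., 4}, then test f_x and f at those candidates.
  x = -4: f_y(-4, y) = 3*y**2 - 8*y + 13; no integer root y with |y| ≤ 4.
  x = -3: f_y(-3, y) = 3*y**2 - 6*y + 5; no integer root y with |y| ≤ 4.
  x = -2: f_y(-2, y) = 3*y**2 - 4*y + 1; vanishes at y ∈ {1}. (-2, 1): f_x = 0, f = 0 — SINGULAR.
  x = -1: f_y(-1, y) = 3*y**2 - 2*y + 1; no integer root y with |y| ≤ 4.
  x = 0: f_y(0, y) = 3*y**2 + 5; no integer root y with |y| ≤ 4.
  x = 1: f_y(1, y) = 3*y**2 + 2*y + 13; no integer root y with |y| ≤ 4.
  x = 2: f_y(2, y) = 3*y**2 + 4*y + 25; no integer root y with |y| ≤ 4.
  x = 3: f_y(3, y) = 3*y**2 + 6*y + 41; no integer root y with |y| ≤ 4.
  x = 4: f_y(4, y) = 3*y**2 + 8*y + 61; no integer root y with |y| ≤ 4.
Only singular point on the grid: (-2, 1).
Classify: substitute x = -2 + u, y = 1 + v and expand: f = u**3 + 2*u**2*v - u**2 + u*v**2 + v**3 + v**2.
No constant or linear terms (consistent with a singular point). Quadratic part: -u**2 + v**2. Cubic part: u**3 + 2*u**2*v + u*v**2 + v**3.
The quadratic part v**2 - u**2 = (v − u)(v + u) splits into two distinct linear factors, so there are two distinct tangent lines y − 1 = ±(x − -2) — this is a node (ordinary double point).
Classification: node.


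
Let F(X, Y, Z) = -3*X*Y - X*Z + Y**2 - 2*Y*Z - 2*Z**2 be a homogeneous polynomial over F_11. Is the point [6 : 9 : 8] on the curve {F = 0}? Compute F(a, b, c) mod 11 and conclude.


F(6,9,8) ≡ 6 (mod 11); P is NOT on the curve.

Evaluate F(6, 9, 8) term-by-term (mod 11).
  -3*X*Y ↦ -3·6·9·1 = -162
  -X*Z ↦ -1·6·1·8 = -48
  Y**2 ↦ 1·1·81·1 = 81
  -2*Y*Z ↦ -2·1·9·8 = -144
  -2*Z**2 ↦ -2·1·1·64 = -128
Sum: F(6, 9, 8) = (-162) + (-48) + (81) + (-144) + (-128) = -401.
Reducing mod 11: -401 ≡ 6 (mod 11).
Since F(a, b, c) ≡ 6 ≠ 0 (mod 11), P does NOT lie on the curve.


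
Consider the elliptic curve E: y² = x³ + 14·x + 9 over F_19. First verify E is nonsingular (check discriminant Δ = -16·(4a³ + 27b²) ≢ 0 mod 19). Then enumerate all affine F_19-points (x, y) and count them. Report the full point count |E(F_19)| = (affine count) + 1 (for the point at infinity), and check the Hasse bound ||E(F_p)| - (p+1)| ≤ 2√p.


Affine points = {(0, 3), (0, 16), (1, 9), (1, 10), (2, 8), (2, 11), (6, 9), (6, 10), (8, 5), (8, 14), (9, 3), (9, 16), (10, 3), (10, 16), (12, 9), (12, 10), (14, 2), (14, 17), (16, 4), (16, 15), (17, 7), (17, 12)}; affine count = 22; |E(F_19)| = 23.

Discriminant check: Δ ∝ 4a³ + 27b² = 4·14³ + 27·9² = 4·2744 + 27·81 ≡ 15 (mod 19). Nonzero ⇒ E is nonsingular.
For each x ∈ F_19, compute rhs = x³ + 14·x + 9 mod 19, then count y ∈ F_19 with y² ≡ rhs.
  x = 0: rhs = 9, matching y values: 3, 16 (2 points).
  x = 1: rhs = 5, matching y values: 9, 10 (2 points).
  x = 2: rhs = 7, matching y values: 8, 11 (2 points).
  x = 3: rhs = 2, matching y values: none (0 points).
  x = 4: rhs = 15, matching y values: none (0 points).
  x = 5: rhs = 14, matching y values: none (0 points).
  x = 6: rhs = 5, matching y values: 9, 10 (2 points).
  x = 7: rhs = 13, matching y values: none (0 points).
  x = 8: rhs = 6, matching y values: 5, 14 (2 points).
  x = 9: rhs = 9, matching y values: 3, 16 (2 points).
  x = 10: rhs = 9, matching y values: 3, 16 (2 points).
  x = 11: rhs = 12, matching y values: none (0 points).
  x = 12: rhs = 5, matching y values: 9, 10 (2 points).
  x = 13: rhs = 13, matching y values: none (0 points).
  x = 14: rhs = 4, matching y values: 2, 17 (2 points).
  x = 15: rhs = 3, matching y values: none (0 points).
  x = 16: rhs = 16, matching y values: 4, 15 (2 points).
  x = 17: rhs = 11, matching y values: 7, 12 (2 points).
  x = 18: rhs = 13, matching y values: none (0 points).
Total affine count: 22.
Full point count |E(F_19)| = 22 + 1 = 23.
Hasse bound: |23 − (19+1)| = |3| = 3 ≤ 2√19 ≈ 8.7178 ✓.


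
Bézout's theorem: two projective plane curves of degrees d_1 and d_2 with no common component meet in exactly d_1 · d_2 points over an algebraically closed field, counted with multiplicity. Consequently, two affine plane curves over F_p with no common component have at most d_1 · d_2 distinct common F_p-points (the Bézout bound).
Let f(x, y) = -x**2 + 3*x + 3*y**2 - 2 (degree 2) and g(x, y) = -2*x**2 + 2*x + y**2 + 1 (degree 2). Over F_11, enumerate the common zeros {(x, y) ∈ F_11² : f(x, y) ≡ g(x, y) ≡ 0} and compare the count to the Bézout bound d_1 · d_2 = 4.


Common zeros: ∅; count = 0; Bézout bound = 4.

deg(f) = 2, deg(g) = 2, so Bézout bound = 4.
Scan x ∈ F_11. For each x, list the y ∈ F_11 with f(x, y) ≡ 0 and those with g(x, y) ≡ 0 (mod 11); the common zeros in that column are the intersection.
  x = 0: f ≡ 0 at y ∈ ∅; g ≡ 0 at y ∈ ∅; common: ∅.
  x = 1: f ≡ 0 at y ∈ {0}; g ≡ 0 at y ∈ ∅; common: ∅.
  x = 2: f ≡ 0 at y ∈ {0}; g ≡ 0 at y ∈ {5, 6}; common: ∅.
  x = 3: f ≡ 0 at y ∈ ∅; g ≡ 0 at y ∈ {0}; common: ∅.
  x = 4: f ≡ 0 at y ∈ ∅; g ≡ 0 at y ∈ {1, 10}; common: ∅.
  x = 5: f ≡ 0 at y ∈ {2, 9}; g ≡ 0 at y ∈ ∅; common: ∅.
  x = 6: f ≡ 0 at y ∈ {5, 6}; g ≡ 0 at y ∈ {2, 9}; common: ∅.
  x = 7: f ≡ 0 at y ∈ ∅; g ≡ 0 at y ∈ ∅; common: ∅.
  x = 8: f ≡ 0 at y ∈ {5, 6}; g ≡ 0 at y ∈ {1, 10}; common: ∅.
  x = 9: f ≡ 0 at y ∈ {2, 9}; g ≡ 0 at y ∈ {0}; common: ∅.
  x = 10: f ≡ 0 at y ∈ ∅; g ≡ 0 at y ∈ {5, 6}; common: ∅.
Collecting: common zeros = ∅, so the count is 0.
Comparison with the Bézout bound: 0 ≤ 4 = deg(f)·deg(g), as expected for curves with no common component (the affine F_11-count falls short of the bound because intersections may lie at infinity, over extension fields, or carry multiplicity).


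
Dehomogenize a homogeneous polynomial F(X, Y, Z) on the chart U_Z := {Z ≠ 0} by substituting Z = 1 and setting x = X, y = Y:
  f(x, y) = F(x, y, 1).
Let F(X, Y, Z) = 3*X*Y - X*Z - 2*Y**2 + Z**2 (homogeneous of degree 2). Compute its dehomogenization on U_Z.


f(x, y) = 3*x*y - x - 2*y**2 + 1

On U_Z we set Z = 1. Each monomial c·X^i·Y^j·Z^k in F becomes c·x^i·y^j·1^k = c·x^i·y^j.
Substituting Z = 1: F(X, Y, 1) = 3*x*y - x - 2*y**2 + 1.
Note: deg(f) ≤ deg(F) = 2; strict inequality happens when F is divisible by Z (lost terms).


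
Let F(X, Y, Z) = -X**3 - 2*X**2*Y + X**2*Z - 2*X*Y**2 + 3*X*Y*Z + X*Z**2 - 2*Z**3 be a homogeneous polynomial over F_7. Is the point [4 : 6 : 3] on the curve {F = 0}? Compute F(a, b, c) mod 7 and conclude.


F(4,6,3) ≡ 3 (mod 7); P is NOT on the curve.

Evaluate F(4, 6, 3) term-by-term (mod 7).
  -X**3 ↦ -1·64·1·1 = -64
  -2*X**2*Y ↦ -2·16·6·1 = -192
  X**2*Z ↦ 1·16·1·3 = 48
  -2*X*Y**2 ↦ -2·4·36·1 = -288
  3*X*Y*Z ↦ 3·4·6·3 = 216
  X*Z**2 ↦ 1·4·1·9 = 36
  -2*Z**3 ↦ -2·1·1·27 = -54
Sum: F(4, 6, 3) = (-64) + (-192) + (48) + (-288) + (216) + (36) + (-54) = -298.
Reducing mod 7: -298 ≡ 3 (mod 7).
Since F(a, b, c) ≡ 3 ≠ 0 (mod 7), P does NOT lie on the curve.


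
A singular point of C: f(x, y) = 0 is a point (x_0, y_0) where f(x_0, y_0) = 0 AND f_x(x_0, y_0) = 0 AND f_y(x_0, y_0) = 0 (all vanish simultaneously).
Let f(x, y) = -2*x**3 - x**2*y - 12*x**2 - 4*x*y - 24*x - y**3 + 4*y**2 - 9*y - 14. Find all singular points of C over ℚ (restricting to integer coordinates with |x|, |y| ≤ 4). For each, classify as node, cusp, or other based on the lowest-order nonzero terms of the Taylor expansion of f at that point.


Singular points: {(-2, 1)}; classification: node.

Compute partial derivatives:
  f_x = -6*x**2 - 2*x*y - 24*x - 4*y - 24.
  f_y = -x**2 - 4*x - 3*y**2 + 8*y - 9.
Scan x_0 ∈ {−4, ..., 4}. For each x_0, f_y(x_0, y) is a polynomial in y; find its integer roots y ∈ {−4, ..., 4}, then test f_x and f at those candidates.
  x = -4: f_y(-4, y) = -3*y**2 + 8*y - 9; no integer root y with |y| ≤ 4.
  x = -3: f_y(-3, y) = -3*y**2 + 8*y - 6; no integer root y with |y| ≤ 4.
  x = -2: f_y(-2, y) = -3*y**2 + 8*y - 5; vanishes at y ∈ {1}. (-2, 1): f_x = 0, f = 0 — SINGULAR.
  x = -1: f_y(-1, y) = -3*y**2 + 8*y - 6; no integer root y with |y| ≤ 4.
  x = 0: f_y(0, y) = -3*y**2 + 8*y - 9; no integer root y with |y| ≤ 4.
  x = 1: f_y(1, y) = -3*y**2 + 8*y - 14; no integer root y with |y| ≤ 4.
  x = 2: f_y(2, y) = -3*y**2 + 8*y - 21; no integer root y with |y| ≤ 4.
  x = 3: f_y(3, y) = -3*y**2 + 8*y - 30; no integer root y with |y| ≤ 4.
  x = 4: f_y(4, y) = -3*y**2 + 8*y - 41; no integer root y with |y| ≤ 4.
Only singular point on the grid: (-2, 1).
Classify: substitute x = -2 + u, y = 1 + v and expand: f = -2*u**3 - u**2*v - u**2 - v**3 + v**2.
No constant or linear terms (consistent with a singular point). Quadratic part: -u**2 + v**2. Cubic part: -2*u**3 - u**2*v - v**3.
The quadratic part v**2 - u**2 = (v − u)(v + u) splits into two distinct linear factors, so there are two distinct tangent lines y − 1 = ±(x − -2) — this is a node (ordinary double point).
Classification: node.


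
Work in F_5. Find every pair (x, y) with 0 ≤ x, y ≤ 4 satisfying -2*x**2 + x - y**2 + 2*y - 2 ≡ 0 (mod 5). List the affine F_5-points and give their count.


Affine F_5-points: {(0, 3), (0, 4), (3, 3), (3, 4), (4, 0), (4, 2)}; count = 6.

For each of the 25 pairs (x, y) ∈ F_5², evaluate f(x, y) mod 5. Record the zeros.
  x = 0: [0↦3, 1↦4, 2↦3, 3↦0, 4↦0]  zeros at y ∈ {3, 4}
  x = 1: [0↦2, 1↦3, 2↦2, 3↦4, 4↦4]  zeros at y ∈ ∅
  x = 2: [0↦2, 1↦3, 2↦2, 3↦4, 4↦4]  zeros at y ∈ ∅
  x = 3: [0↦3, 1↦4, 2↦3, 3↦0, 4↦0]  zeros at y ∈ {3, 4}
  x = 4: [0↦0, 1↦1, 2↦0, 3↦2, 4↦2]  zeros at y ∈ {0, 2}
Collecting zeros: affine points = {(0, 3), (0, 4), (3, 3), (3, 4), (4, 0), (4, 2)}.
Total count |C(F_5)_aff| = 6.


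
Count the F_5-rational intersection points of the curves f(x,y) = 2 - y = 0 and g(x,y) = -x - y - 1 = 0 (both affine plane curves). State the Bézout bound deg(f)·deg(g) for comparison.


Common zeros: {(2, 2)}; count = 1; Bézout bound = 1.

deg(f) = 1, deg(g) = 1, so Bézout bound = 1.
Scan x ∈ F_5. For each x, list the y ∈ F_5 with f(x, y) ≡ 0 and those with g(x, y) ≡ 0 (mod 5); the common zeros in that column are the intersection.
  x = 0: f ≡ 0 at y ∈ {2}; g ≡ 0 at y ∈ {4}; common: ∅.
  x = 1: f ≡ 0 at y ∈ {2}; g ≡ 0 at y ∈ {3}; common: ∅.
  x = 2: f ≡ 0 at y ∈ {2}; g ≡ 0 at y ∈ {2}; common: {2}.
  x = 3: f ≡ 0 at y ∈ {2}; g ≡ 0 at y ∈ {1}; common: ∅.
  x = 4: f ≡ 0 at y ∈ {2}; g ≡ 0 at y ∈ {0}; common: ∅.
Collecting: common zeros = {(2, 2)}, so the count is 1.
Comparison with the Bézout bound: 1 ≤ 1 = deg(f)·deg(g), as expected for curves with no common component (the bound is attained).


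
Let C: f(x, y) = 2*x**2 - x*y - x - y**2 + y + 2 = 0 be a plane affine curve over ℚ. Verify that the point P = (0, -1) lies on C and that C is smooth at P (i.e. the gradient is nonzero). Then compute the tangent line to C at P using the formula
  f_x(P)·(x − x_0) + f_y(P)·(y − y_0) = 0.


Tangent line at P: 3*y + 3 = 0.

Step 1: f(0, -1) = 0, so P lies on C.
Step 2: partial derivatives
  f_x(x, y) = 4*x - y - 1, f_y(x, y) = -x - 2*y + 1.
  f_x(P) = 0, f_y(P) = 3 (gradient nonzero, so P is smooth).
Step 3: tangent line at P: 0·(x − 0) + 3·(y − -1) = 0.
Expanding: 3*y + 3 = 0.


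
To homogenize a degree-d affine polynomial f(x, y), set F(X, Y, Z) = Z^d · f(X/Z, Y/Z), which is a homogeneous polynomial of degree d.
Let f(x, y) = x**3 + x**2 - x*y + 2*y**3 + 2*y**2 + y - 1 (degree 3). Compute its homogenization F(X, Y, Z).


F(X, Y, Z) = X**3 + X**2*Z - X*Y*Z + 2*Y**3 + 2*Y**2*Z + Y*Z**2 - Z**3

deg(f) = 3.
Substitute x = X/Z, y = Y/Z into f, then multiply by Z^3.
  monomial 1·x^3·y^0 ↦ 1·X^3·Y^0·Z^0.
  monomial 1·x^2·y^0 ↦ 1·X^2·Y^0·Z^1.
  monomial -1·x^1·y^1 ↦ -1·X^1·Y^1·Z^1.
  monomial 2·x^0·y^3 ↦ 2·X^0·Y^3·Z^0.
  monomial 2·x^0·y^2 ↦ 2·X^0·Y^2·Z^1.
  monomial 1·x^0·y^1 ↦ 1·X^0·Y^1·Z^2.
  monomial -1·x^0·y^0 ↦ -1·X^0·Y^0·Z^3.
Collecting: F(X, Y, Z) = X**3 + X**2*Z - X*Y*Z + 2*Y**3 + 2*Y**2*Z + Y*Z**2 - Z**3.


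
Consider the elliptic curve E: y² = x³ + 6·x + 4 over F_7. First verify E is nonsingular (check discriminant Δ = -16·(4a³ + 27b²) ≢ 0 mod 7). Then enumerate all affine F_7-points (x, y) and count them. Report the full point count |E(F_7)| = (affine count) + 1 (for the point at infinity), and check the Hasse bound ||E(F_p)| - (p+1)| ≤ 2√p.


Affine points = {(0, 2), (0, 5), (1, 2), (1, 5), (3, 0), (4, 1), (4, 6), (6, 2), (6, 5)}; affine count = 9; |E(F_7)| = 10.

Discriminant check: Δ ∝ 4a³ + 27b² = 4·6³ + 27·4² = 4·216 + 27·16 ≡ 1 (mod 7). Nonzero ⇒ E is nonsingular.
For each x ∈ F_7, compute rhs = x³ + 6·x + 4 mod 7, then count y ∈ F_7 with y² ≡ rhs.
  x = 0: rhs = 4, matching y values: 2, 5 (2 points).
  x = 1: rhs = 4, matching y values: 2, 5 (2 points).
  x = 2: rhs = 3, matching y values: none (0 points).
  x = 3: rhs = 0, matching y values: 0 (1 points).
  x = 4: rhs = 1, matching y values: 1, 6 (2 points).
  x = 5: rhs = 5, matching y values: none (0 points).
  x = 6: rhs = 4, matching y values: 2, 5 (2 points).
Total affine count: 9.
Full point count |E(F_7)| = 9 + 1 = 10.
Hasse bound: |10 − (7+1)| = |2| = 2 ≤ 2√7 ≈ 5.2915 ✓.
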